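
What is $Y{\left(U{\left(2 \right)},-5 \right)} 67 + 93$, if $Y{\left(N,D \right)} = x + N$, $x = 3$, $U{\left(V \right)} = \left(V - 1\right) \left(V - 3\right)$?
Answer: $227$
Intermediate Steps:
$U{\left(V \right)} = \left(-1 + V\right) \left(-3 + V\right)$
$Y{\left(N,D \right)} = 3 + N$
$Y{\left(U{\left(2 \right)},-5 \right)} 67 + 93 = \left(3 + \left(3 + 2^{2} - 8\right)\right) 67 + 93 = \left(3 + \left(3 + 4 - 8\right)\right) 67 + 93 = \left(3 - 1\right) 67 + 93 = 2 \cdot 67 + 93 = 134 + 93 = 227$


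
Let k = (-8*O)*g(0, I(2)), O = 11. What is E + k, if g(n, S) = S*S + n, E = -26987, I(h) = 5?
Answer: -29187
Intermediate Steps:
g(n, S) = n + S² (g(n, S) = S² + n = n + S²)
k = -2200 (k = (-8*11)*(0 + 5²) = -88*(0 + 25) = -88*25 = -2200)
E + k = -26987 - 2200 = -29187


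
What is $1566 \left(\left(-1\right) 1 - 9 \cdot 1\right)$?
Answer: $-15660$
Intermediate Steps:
$1566 \left(\left(-1\right) 1 - 9 \cdot 1\right) = 1566 \left(-1 - 9\right) = 1566 \left(-10\right) = -15660$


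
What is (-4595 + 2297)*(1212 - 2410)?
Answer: 2753004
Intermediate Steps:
(-4595 + 2297)*(1212 - 2410) = -2298*(-1198) = 2753004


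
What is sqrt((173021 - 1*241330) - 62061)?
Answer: I*sqrt(130370) ≈ 361.07*I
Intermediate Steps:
sqrt((173021 - 1*241330) - 62061) = sqrt((173021 - 241330) - 62061) = sqrt(-68309 - 62061) = sqrt(-130370) = I*sqrt(130370)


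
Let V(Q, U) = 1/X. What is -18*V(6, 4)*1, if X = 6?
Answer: -3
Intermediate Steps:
V(Q, U) = 1/6
-18*V(6, 4)*1 = -18*1/6*1 = -3*1 = -3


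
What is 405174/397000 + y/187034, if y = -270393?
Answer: -7891176771/18563124500 ≈ -0.42510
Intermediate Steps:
405174/397000 + y/187034 = 405174/397000 - 270393/187034 = 405174*(1/397000) - 270393*1/187034 = 202587/198500 - 270393/187034 = -7891176771/18563124500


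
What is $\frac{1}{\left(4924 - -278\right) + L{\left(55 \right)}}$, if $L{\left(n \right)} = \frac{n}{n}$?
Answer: $\frac{1}{5203} \approx 0.0001922$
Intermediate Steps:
$L{\left(n \right)} = 1$
$\frac{1}{\left(4924 - -278\right) + L{\left(55 \right)}} = \frac{1}{\left(4924 - -278\right) + 1} = \frac{1}{\left(4924 + 278\right) + 1} = \frac{1}{5202 + 1} = \frac{1}{5203}$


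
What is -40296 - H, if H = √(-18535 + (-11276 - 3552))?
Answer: -40296 - 3*I*√3707 ≈ -40296.0 - 182.66*I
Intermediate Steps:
H = 3*I*√3707 (H = √(-18535 - 14828) = √(-33363) = 3*I*√3707 ≈ 182.66*I)
-40296 - H = -40296 - 3*I*√3707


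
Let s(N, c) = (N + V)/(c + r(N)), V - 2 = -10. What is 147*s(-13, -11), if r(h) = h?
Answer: 1029/8 ≈ 128.63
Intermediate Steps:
V = -8 (V = 2 - 10 = -8)
s(N, c) = (-8 + N)/(N + c) (s(N, c) = (N - 8)/(c + N) = (-8 + N)/(N + c))
147*s(-13, -11) = 147*((-8 - 13)/(-13 - 11)) = 147*(-21/(-24)) = 147*(-1/24*(-21)) = 147*(7/8) = 1029/8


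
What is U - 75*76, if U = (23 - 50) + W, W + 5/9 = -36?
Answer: -51872/9 ≈ -5763.6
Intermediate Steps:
W = -329/9 (W = -5/9 - 36 = -329/9 ≈ -36.556)
U = -572/9 (U = (23 - 50) - 329/9 = -27 - 329/9 = -572/9 ≈ -63.556)
U - 75*76 = -572/9 - 75*76 = -572/9 - 5700 = -51872/9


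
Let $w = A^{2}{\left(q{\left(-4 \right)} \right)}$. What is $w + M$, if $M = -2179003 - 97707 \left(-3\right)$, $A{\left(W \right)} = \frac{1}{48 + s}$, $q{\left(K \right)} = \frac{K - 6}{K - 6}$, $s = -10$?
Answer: $- \frac{2723213607}{1444} \approx -1.8859 \cdot 10^{6}$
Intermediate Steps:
$q{\left(K \right)} = 1$ ($q{\left(K \right)} = \frac{-6 + K}{-6 + K} = 1$)
$A{\left(W \right)} = \frac{1}{38}$ ($A{\left(W \right)} = \frac{1}{48 - 10} = \frac{1}{38}$)
$M = -1885882$ ($M = -2179003 - -293121 = -2179003 + 293121 = -1885882$)
$w = \frac{1}{1444}$ ($w = \left(\frac{1}{38}\right)^{2} = \frac{1}{1444} \approx 0.00069252$)
$w + M = \frac{1}{1444} - 1885882 = - \frac{2723213607}{1444}$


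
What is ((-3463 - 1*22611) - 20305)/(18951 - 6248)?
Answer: -46379/12703 ≈ -3.6510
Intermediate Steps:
((-3463 - 1*22611) - 20305)/(18951 - 6248) = ((-3463 - 22611) - 20305)/12703 = (-26074 - 20305)*(1/12703) = -46379*1/12703 = -46379/12703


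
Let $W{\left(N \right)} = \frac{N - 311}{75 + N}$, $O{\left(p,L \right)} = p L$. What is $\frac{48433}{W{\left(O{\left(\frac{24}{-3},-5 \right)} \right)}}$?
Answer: $- \frac{5569795}{271} \approx -20553.0$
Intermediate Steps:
$O{\left(p,L \right)} = L p$
$W{\left(N \right)} = \frac{-311 + N}{75 + N}$
$\frac{48433}{W{\left(O{\left(\frac{24}{-3},-5 \right)} \right)}} = \frac{48433}{\frac{1}{75 - 5 \frac{24}{-3}} \left(-311 - 5 \frac{24}{-3}\right)} = \frac{48433}{\frac{1}{75 - 5 \cdot 24 \left(- \frac{1}{3}\right)} \left(-311 - 5 \cdot 24 \left(- \frac{1}{3}\right)\right)} = \frac{48433}{\frac{1}{75 - -40} \left(-311 - -40\right)} = \frac{48433}{\frac{1}{75 + 40} \left(-311 + 40\right)} = \frac{48433}{\frac{1}{115} \left(-271\right)} = \frac{48433}{- \frac{271}{115}} = 48433 \left(- \frac{115}{271}\right) = - \frac{5569795}{271}$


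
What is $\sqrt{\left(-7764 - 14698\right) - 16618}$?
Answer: $2 i \sqrt{9770} \approx 197.69 i$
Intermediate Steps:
$\sqrt{\left(-7764 - 14698\right) - 16618} = \sqrt{-22462 - 16618} = \sqrt{-39080} = 2 i \sqrt{9770}$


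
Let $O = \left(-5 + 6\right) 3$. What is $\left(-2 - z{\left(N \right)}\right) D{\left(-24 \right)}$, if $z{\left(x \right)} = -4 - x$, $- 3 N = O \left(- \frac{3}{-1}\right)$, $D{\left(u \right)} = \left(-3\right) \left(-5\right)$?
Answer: $-15$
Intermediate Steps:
$D{\left(u \right)} = 15$
$O = 3$ ($O = 1 \cdot 3 = 3$)
$N = -3$ ($N = - \frac{3 \left(- \frac{3}{-1}\right)}{3} = - \frac{3 \left(\left(-3\right) \left(-1\right)\right)}{3} = - \frac{3 \cdot 3}{3} = \left(- \frac{1}{3}\right) 9 = -3$)
$\left(-2 - z{\left(N \right)}\right) D{\left(-24 \right)} = \left(-2 - \left(-4 - -3\right)\right) 15 = \left(-2 - \left(-4 + 3\right)\right) 15 = \left(-2 - -1\right) 15 = \left(-2 + 1\right) 15 = \left(-1\right) 15 = -15$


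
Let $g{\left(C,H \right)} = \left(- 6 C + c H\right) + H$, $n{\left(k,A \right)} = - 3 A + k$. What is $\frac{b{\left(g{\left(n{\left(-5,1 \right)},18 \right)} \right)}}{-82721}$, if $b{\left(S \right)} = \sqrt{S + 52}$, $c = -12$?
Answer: $- \frac{7 i \sqrt{2}}{82721} \approx - 0.00011967 i$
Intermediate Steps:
$n{\left(k,A \right)} = k - 3 A$
$g{\left(C,H \right)} = - 11 H - 6 C$ ($g{\left(C,H \right)} = \left(- 6 C - 12 H\right) + H = \left(- 12 H - 6 C\right) + H = - 11 H - 6 C$)
$b{\left(S \right)} = \sqrt{52 + S}$
$\frac{b{\left(g{\left(n{\left(-5,1 \right)},18 \right)} \right)}}{-82721} = \frac{\sqrt{52 - \left(198 + 6 \left(-5 - 3\right)\right)}}{-82721} = \sqrt{52 - \left(198 + 6 \left(-5 - 3\right)\right)} \left(- \frac{1}{82721}\right) = \sqrt{52 - 150} \left(- \frac{1}{82721}\right) = \sqrt{-98} \left(- \frac{1}{82721}\right) = 7 i \sqrt{2} \left(- \frac{1}{82721}\right) = - \frac{7 i \sqrt{2}}{82721}$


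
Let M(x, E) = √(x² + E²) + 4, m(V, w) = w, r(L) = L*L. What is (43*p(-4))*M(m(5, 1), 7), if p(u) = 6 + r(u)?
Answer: 3784 + 4730*√2 ≈ 10473.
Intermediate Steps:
r(L) = L²
p(u) = 6 + u²
M(x, E) = 4 + √(E² + x²) (M(x, E) = √(E² + x²) + 4 = 4 + √(E² + x²))
(43*p(-4))*M(m(5, 1), 7) = (43*(6 + (-4)²))*(4 + √(7² + 1²)) = (43*(6 + 16))*(4 + √(49 + 1)) = (43*22)*(4 + √50) = 946*(4 + 5*√2) = 3784 + 4730*√2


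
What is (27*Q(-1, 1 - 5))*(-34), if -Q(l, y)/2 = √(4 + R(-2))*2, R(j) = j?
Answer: 3672*√2 ≈ 5193.0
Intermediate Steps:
Q(l, y) = -4*√2 (Q(l, y) = -2*√(4 - 2)*2 = -2*√2*2 = -4*√2)
(27*Q(-1, 1 - 5))*(-34) = (27*(-4*√2))*(-34) = -108*√2*(-34) = 3672*√2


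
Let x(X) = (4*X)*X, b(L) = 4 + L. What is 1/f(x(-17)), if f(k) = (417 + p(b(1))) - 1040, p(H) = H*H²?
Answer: -1/498 ≈ -0.0020080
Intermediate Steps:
p(H) = H³
x(X) = 4*X²
f(k) = -498 (f(k) = (417 + (4 + 1)³) - 1040 = (417 + 5³) - 1040 = (417 + 125) - 1040 = 542 - 1040 = -498)
1/f(x(-17)) = 1/(-498) = -1/498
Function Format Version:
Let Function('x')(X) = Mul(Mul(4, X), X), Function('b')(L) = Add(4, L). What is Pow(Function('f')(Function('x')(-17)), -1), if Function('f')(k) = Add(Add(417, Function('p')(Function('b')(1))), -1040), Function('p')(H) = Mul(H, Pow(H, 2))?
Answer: Rational(-1, 498) ≈ -0.0020080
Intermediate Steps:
Function('p')(H) = Pow(H, 3)
Function('x')(X) = Mul(4, Pow(X, 2))
Function('f')(k) = -498 (Function('f')(k) = Add(Add(417, Pow(Add(4, 1), 3)), -1040) = Add(Add(417, Pow(5, 3)), -1040) = Add(Add(417, 125), -1040) = Add(542, -1040) = -498)
Pow(Function('f')(Function('x')(-17)), -1) = Pow(-498, -1) = Rational(-1, 498)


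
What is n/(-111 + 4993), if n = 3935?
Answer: 3935/4882 ≈ 0.80602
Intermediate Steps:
n/(-111 + 4993) = 3935/(-111 + 4993) = 3935/4882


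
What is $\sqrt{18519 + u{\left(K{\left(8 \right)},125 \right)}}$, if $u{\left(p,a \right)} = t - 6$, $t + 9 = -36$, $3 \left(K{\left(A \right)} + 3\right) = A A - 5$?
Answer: $18 \sqrt{57} \approx 135.9$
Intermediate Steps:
$K{\left(A \right)} = - \frac{14}{3} + \frac{A^{2}}{3}$ ($K{\left(A \right)} = -3 + \frac{A A - 5}{3} = -3 + \frac{A^{2} - 5}{3} = -3 + \frac{-5 + A^{2}}{3} = -3 + \left(- \frac{5}{3} + \frac{A^{2}}{3}\right) = - \frac{14}{3} + \frac{A^{2}}{3}$)
$t = -45$ ($t = -9 - 36 = -45$)
$u{\left(p,a \right)} = -51$ ($u{\left(p,a \right)} = -45 - 6 = -51$)
$\sqrt{18519 + u{\left(K{\left(8 \right)},125 \right)}} = \sqrt{18519 - 51} = \sqrt{18468} = 18 \sqrt{57}$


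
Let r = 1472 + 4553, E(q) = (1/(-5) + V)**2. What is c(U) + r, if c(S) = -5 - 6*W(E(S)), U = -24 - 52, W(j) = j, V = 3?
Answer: 149324/25 ≈ 5973.0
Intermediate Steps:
E(q) = 196/25 (E(q) = (1/(-5) + 3)**2 = (-1/5 + 3)**2 = (14/5)**2 = 196/25)
U = -76
c(S) = -1301/25 (c(S) = -5 - 6*196/25 = -5 - 1176/25 = -1301/25)
r = 6025
c(U) + r = -1301/25 + 6025 = 149324/25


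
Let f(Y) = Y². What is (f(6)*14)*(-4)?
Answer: -2016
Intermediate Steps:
(f(6)*14)*(-4) = (6²*14)*(-4) = (36*14)*(-4) = 504*(-4) = -2016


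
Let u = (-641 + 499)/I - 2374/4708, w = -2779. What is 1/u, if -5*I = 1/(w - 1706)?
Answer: -2354/7495961087 ≈ -3.1404e-7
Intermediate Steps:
I = 1/22425 (I = -1/(5*(-2779 - 1706)) = -⅕/(-4485) = -⅕*(-1/4485) = 1/22425 ≈ 4.4593e-5)
u = -7495961087/2354 (u = (-641 + 499)/(1/22425) - 2374/4708 = -142*22425 - 2374*1/4708 = -3184350 - 1187/2354 = -7495961087/2354 ≈ -3.1844e+6)
1/u = 1/(-7495961087/2354) = -2354/7495961087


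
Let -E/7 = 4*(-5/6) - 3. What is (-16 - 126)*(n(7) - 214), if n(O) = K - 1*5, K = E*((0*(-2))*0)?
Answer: 31098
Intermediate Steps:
E = 133/3 (E = -7*(4*(-5/6) - 3) = -7*(4*(-5*⅙) - 3) = -7*(4*(-⅚) - 3) = -7*(-10/3 - 3) = -7*(-19/3) = 133/3 ≈ 44.333)
K = 0 (K = 133*((0*(-2))*0)/3 = 133*(0*0)/3 = (133/3)*0 = 0)
n(O) = -5 (n(O) = 0 - 1*5 = 0 - 5 = -5)
(-16 - 126)*(n(7) - 214) = (-16 - 126)*(-5 - 214) = -142*(-219) = 31098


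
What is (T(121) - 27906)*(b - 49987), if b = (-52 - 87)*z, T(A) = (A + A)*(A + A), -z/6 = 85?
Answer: 640844174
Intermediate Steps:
z = -510 (z = -6*85 = -510)
T(A) = 4*A² (T(A) = (2*A)*(2*A) = 4*A²)
b = 70890 (b = (-52 - 87)*(-510) = -139*(-510) = 70890)
(T(121) - 27906)*(b - 49987) = (4*121² - 27906)*(70890 - 49987) = (4*14641 - 27906)*20903 = (58564 - 27906)*20903 = 30658*20903 = 640844174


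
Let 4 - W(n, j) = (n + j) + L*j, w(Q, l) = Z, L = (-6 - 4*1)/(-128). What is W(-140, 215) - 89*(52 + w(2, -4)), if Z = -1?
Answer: -296115/64 ≈ -4626.8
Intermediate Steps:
L = 5/64 (L = (-6 - 4)*(-1/128) = -10*(-1/128) = 5/64 ≈ 0.078125)
w(Q, l) = -1
W(n, j) = 4 - n - 69*j/64 (W(n, j) = 4 - ((n + j) + 5*j/64) = 4 - ((j + n) + 5*j/64) = 4 - (n + 69*j/64) = 4 + (-n - 69*j/64) = 4 - n - 69*j/64)
W(-140, 215) - 89*(52 + w(2, -4)) = (4 - 1*(-140) - 69/64*215) - 89*(52 - 1) = (4 + 140 - 14835/64) - 89*51 = -5619/64 - 4539 = -296115/64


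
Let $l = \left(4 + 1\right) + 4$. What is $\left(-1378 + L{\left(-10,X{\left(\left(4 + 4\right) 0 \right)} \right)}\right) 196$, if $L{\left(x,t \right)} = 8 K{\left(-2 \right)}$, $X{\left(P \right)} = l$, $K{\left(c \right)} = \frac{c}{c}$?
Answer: $-268520$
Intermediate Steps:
$K{\left(c \right)} = 1$
$l = 9$ ($l = 5 + 4 = 9$)
$X{\left(P \right)} = 9$
$L{\left(x,t \right)} = 8$ ($L{\left(x,t \right)} = 8 \cdot 1 = 8$)
$\left(-1378 + L{\left(-10,X{\left(\left(4 + 4\right) 0 \right)} \right)}\right) 196 = \left(-1378 + 8\right) 196 = \left(-1370\right) 196 = -268520$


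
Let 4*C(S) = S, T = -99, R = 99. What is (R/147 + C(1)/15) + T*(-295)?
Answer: 85864729/2940 ≈ 29206.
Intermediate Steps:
C(S) = S/4
(R/147 + C(1)/15) + T*(-295) = (99/147 + ((¼)*1)/15) - 99*(-295) = (99*(1/147) + (¼)*(1/15)) + 29205 = (33/49 + 1/60) + 29205 = 2029/2940 + 29205 = 85864729/2940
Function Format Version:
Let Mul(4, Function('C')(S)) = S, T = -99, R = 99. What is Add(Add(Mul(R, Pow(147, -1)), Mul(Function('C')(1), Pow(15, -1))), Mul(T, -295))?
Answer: Rational(85864729, 2940) ≈ 29206.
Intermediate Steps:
Function('C')(S) = Mul(Rational(1, 4), S)
Add(Add(Mul(R, Pow(147, -1)), Mul(Function('C')(1), Pow(15, -1))), Mul(T, -295)) = Add(Add(Mul(99, Pow(147, -1)), Mul(Mul(Rational(1, 4), 1), Pow(15, -1))), Mul(-99, -295)) = Add(Add(Mul(99, Rational(1, 147)), Mul(Rational(1, 4), Rational(1, 15))), 29205) = Add(Add(Rational(33, 49), Rational(1, 60)), 29205) = Add(Rational(2029, 2940), 29205) = Rational(85864729, 2940)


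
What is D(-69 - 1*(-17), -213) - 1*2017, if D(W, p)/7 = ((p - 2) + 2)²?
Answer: 315566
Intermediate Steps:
D(W, p) = 7*p² (D(W, p) = 7*((p - 2) + 2)² = 7*((-2 + p) + 2)² = 7*p²)
D(-69 - 1*(-17), -213) - 1*2017 = 7*(-213)² - 1*2017 = 7*45369 - 2017 = 317583 - 2017 = 315566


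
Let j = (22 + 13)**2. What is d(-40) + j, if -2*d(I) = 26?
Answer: 1212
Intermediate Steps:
d(I) = -13 (d(I) = -1/2*26 = -13)
j = 1225 (j = 35**2 = 1225)
d(-40) + j = -13 + 1225 = 1212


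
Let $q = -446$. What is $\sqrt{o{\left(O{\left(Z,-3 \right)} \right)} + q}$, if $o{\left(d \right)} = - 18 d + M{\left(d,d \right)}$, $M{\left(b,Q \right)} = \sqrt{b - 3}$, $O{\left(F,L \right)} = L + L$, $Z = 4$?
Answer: $\sqrt{-338 + 3 i} \approx 0.08159 + 18.385 i$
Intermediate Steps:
$O{\left(F,L \right)} = 2 L$
$M{\left(b,Q \right)} = \sqrt{-3 + b}$
$o{\left(d \right)} = \sqrt{-3 + d} - 18 d$ ($o{\left(d \right)} = - 18 d + \sqrt{-3 + d} = \sqrt{-3 + d} - 18 d$)
$\sqrt{o{\left(O{\left(Z,-3 \right)} \right)} + q} = \sqrt{\left(\sqrt{-3 + 2 \left(-3\right)} - 18 \cdot 2 \left(-3\right)\right) - 446} = \sqrt{\left(\sqrt{-3 - 6} - -108\right) - 446} = \sqrt{\left(\sqrt{-9} + 108\right) - 446} = \sqrt{\left(3 i + 108\right) - 446} = \sqrt{\left(108 + 3 i\right) - 446} = \sqrt{-338 + 3 i}$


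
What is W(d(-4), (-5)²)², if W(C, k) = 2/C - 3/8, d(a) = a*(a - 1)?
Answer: 121/1600 ≈ 0.075625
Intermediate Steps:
d(a) = a*(-1 + a)
W(C, k) = -3/8 + 2/C (W(C, k) = 2/C - 3*⅛ = 2/C - 3/8 = -3/8 + 2/C)
W(d(-4), (-5)²)² = (-3/8 + 2/((-4*(-1 - 4))))² = (-3/8 + 2/((-4*(-5))))² = (-3/8 + 2/20)² = (-3/8 + 2*(1/20))² = (-3/8 + ⅒)² = (-11/40)² = 121/1600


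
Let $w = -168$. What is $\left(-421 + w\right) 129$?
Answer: $-75981$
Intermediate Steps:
$\left(-421 + w\right) 129 = \left(-421 - 168\right) 129 = \left(-589\right) 129 = -75981$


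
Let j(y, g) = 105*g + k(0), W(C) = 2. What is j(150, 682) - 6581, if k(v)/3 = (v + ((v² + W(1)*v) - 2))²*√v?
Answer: 65029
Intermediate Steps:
k(v) = 3*√v*(-2 + v² + 3*v)² (k(v) = 3*((v + ((v² + 2*v) - 2))²*√v) = 3*((v + (-2 + v² + 2*v))²*√v) = 3*((-2 + v² + 3*v)²*√v) = 3*(√v*(-2 + v² + 3*v)²) = 3*√v*(-2 + v² + 3*v)²)
j(y, g) = 105*g (j(y, g) = 105*g + 3*√0*(-2 + 0² + 3*0)² = 105*g + 3*0*(-2 + 0 + 0)² = 105*g + 3*0*(-2)² = 105*g + 3*0*4 = 105*g + 0 = 105*g)
j(150, 682) - 6581 = 105*682 - 6581 = 71610 - 6581 = 65029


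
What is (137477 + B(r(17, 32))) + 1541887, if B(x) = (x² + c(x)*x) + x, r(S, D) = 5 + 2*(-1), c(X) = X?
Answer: 1679385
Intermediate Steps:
r(S, D) = 3 (r(S, D) = 5 - 2 = 3)
B(x) = x + 2*x² (B(x) = (x² + x*x) + x = (x² + x²) + x = 2*x² + x = x + 2*x²)
(137477 + B(r(17, 32))) + 1541887 = (137477 + 3*(1 + 2*3)) + 1541887 = (137477 + 3*(1 + 6)) + 1541887 = (137477 + 3*7) + 1541887 = (137477 + 21) + 1541887 = 137498 + 1541887 = 1679385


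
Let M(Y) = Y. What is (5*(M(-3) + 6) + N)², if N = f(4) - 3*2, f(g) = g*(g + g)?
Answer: 1681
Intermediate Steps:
f(g) = 2*g² (f(g) = g*(2*g) = 2*g²)
N = 26 (N = 2*4² - 3*2 = 2*16 - 6 = 32 - 6 = 26)
(5*(M(-3) + 6) + N)² = (5*(-3 + 6) + 26)² = (5*3 + 26)² = (15 + 26)² = 41² = 1681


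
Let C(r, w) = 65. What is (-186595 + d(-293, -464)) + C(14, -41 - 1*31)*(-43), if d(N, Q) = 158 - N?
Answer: -188939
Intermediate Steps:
(-186595 + d(-293, -464)) + C(14, -41 - 1*31)*(-43) = (-186595 + (158 - 1*(-293))) + 65*(-43) = (-186595 + (158 + 293)) - 2795 = (-186595 + 451) - 2795 = -186144 - 2795 = -188939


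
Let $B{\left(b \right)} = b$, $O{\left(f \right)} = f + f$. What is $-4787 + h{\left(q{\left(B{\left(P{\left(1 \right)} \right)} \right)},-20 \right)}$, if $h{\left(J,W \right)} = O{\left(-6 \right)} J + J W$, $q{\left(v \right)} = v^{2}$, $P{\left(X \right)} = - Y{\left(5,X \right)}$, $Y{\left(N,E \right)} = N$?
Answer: $-5587$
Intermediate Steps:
$O{\left(f \right)} = 2 f$
$P{\left(X \right)} = -5$ ($P{\left(X \right)} = \left(-1\right) 5 = -5$)
$h{\left(J,W \right)} = - 12 J + J W$ ($h{\left(J,W \right)} = 2 \left(-6\right) J + J W = - 12 J + J W$)
$-4787 + h{\left(q{\left(B{\left(P{\left(1 \right)} \right)} \right)},-20 \right)} = -4787 + \left(-5\right)^{2} \left(-12 - 20\right) = -4787 + 25 \left(-32\right) = -4787 - 800 = -5587$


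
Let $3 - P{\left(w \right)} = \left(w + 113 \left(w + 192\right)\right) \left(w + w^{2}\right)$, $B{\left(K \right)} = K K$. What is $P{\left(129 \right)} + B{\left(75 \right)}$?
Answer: $-610455912$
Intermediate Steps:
$B{\left(K \right)} = K^{2}$
$P{\left(w \right)} = 3 - \left(21696 + 114 w\right) \left(w + w^{2}\right)$ ($P{\left(w \right)} = 3 - \left(w + 113 \left(w + 192\right)\right) \left(w + w^{2}\right) = 3 - \left(w + 113 \left(192 + w\right)\right) \left(w + w^{2}\right) = 3 - \left(w + \left(21696 + 113 w\right)\right) \left(w + w^{2}\right) = 3 - \left(21696 + 114 w\right) \left(w + w^{2}\right)$)
$P{\left(129 \right)} + B{\left(75 \right)} = \left(3 - 21810 \cdot 129^{2} - 2798784 - 114 \cdot 129^{3}\right) + 75^{2} = \left(3 - 362940210 - 2798784 - 244722546\right) + 5625 = -610461537 + 5625 = -610455912$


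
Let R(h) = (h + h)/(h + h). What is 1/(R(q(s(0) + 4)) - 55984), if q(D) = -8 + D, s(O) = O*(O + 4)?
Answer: -1/55983 ≈ -1.7863e-5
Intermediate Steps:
s(O) = O*(4 + O)
R(h) = 1 (R(h) = (2*h)/((2*h)) = (2*h)*(1/(2*h)) = 1)
1/(R(q(s(0) + 4)) - 55984) = 1/(1 - 55984) = 1/(-55983) = -1/55983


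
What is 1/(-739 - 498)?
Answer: -1/1237 ≈ -0.00080841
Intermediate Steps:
1/(-739 - 498) = 1/(-1237) = -1/1237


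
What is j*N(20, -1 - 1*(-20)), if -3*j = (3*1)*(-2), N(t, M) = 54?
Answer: 108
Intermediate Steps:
j = 2 (j = -3*1*(-2)/3 = -(-2) = -⅓*(-6) = 2)
j*N(20, -1 - 1*(-20)) = 2*54 = 108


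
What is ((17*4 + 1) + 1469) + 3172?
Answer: 4710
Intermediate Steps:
((17*4 + 1) + 1469) + 3172 = ((68 + 1) + 1469) + 3172 = (69 + 1469) + 3172 = 1538 + 3172 = 4710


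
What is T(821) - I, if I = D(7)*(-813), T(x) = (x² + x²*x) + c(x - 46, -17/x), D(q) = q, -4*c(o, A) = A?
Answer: 1819557318629/3284 ≈ 5.5407e+8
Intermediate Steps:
c(o, A) = -A/4
T(x) = x² + x³ + 17/(4*x) (T(x) = (x² + x²*x) - (-17)/(4*x) = (x² + x³) + 17/(4*x) = x² + x³ + 17/(4*x))
I = -5691 (I = 7*(-813) = -5691)
T(821) - I = (821² + 821³ + (17/4)/821) - 1*(-5691) = (674041 + 553387661 + (17/4)*(1/821)) + 5691 = (674041 + 553387661 + 17/3284) + 5691 = 1819538629385/3284 + 5691 = 1819557318629/3284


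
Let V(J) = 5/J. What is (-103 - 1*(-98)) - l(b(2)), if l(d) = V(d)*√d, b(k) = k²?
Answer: -15/2 ≈ -7.5000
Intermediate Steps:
l(d) = 5/√d (l(d) = (5/d)*√d = 5/√d)
(-103 - 1*(-98)) - l(b(2)) = (-103 - 1*(-98)) - 5/√(2²) = (-103 + 98) - 5/√4 = -5 - 5/2 = -15/2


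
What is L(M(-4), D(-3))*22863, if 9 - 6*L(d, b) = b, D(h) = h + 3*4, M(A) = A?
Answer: 0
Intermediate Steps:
D(h) = 12 + h (D(h) = h + 12 = 12 + h)
L(d, b) = 3/2 - b/6
L(M(-4), D(-3))*22863 = (3/2 - (12 - 3)/6)*22863 = (3/2 - ⅙*9)*22863 = (3/2 - 3/2)*22863 = 0*22863 = 0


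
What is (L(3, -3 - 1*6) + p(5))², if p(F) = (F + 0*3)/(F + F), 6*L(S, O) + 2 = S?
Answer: 4/9 ≈ 0.44444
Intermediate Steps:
L(S, O) = -⅓ + S/6
p(F) = ½ (p(F) = (F + 0)/((2*F)) = F*(1/(2*F)) = ½)
(L(3, -3 - 1*6) + p(5))² = ((-⅓ + (⅙)*3) + ½)² = ((-⅓ + ½) + ½)² = (⅙ + ½)² = (⅔)² = 4/9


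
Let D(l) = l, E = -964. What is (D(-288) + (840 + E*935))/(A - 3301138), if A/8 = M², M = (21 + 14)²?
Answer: -450394/4351931 ≈ -0.10349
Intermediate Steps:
M = 1225 (M = 35² = 1225)
A = 12005000 (A = 8*1225² = 8*1500625 = 12005000)
(D(-288) + (840 + E*935))/(A - 3301138) = (-288 + (840 - 964*935))/(12005000 - 3301138) = (-288 + (840 - 901340))/8703862 = (-288 - 900500)*(1/8703862) = -900788*1/8703862 = -450394/4351931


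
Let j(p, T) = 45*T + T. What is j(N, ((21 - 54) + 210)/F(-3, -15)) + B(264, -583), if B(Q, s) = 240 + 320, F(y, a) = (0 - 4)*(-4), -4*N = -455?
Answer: 8551/8 ≈ 1068.9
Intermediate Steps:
N = 455/4 (N = -1/4*(-455) = 455/4 ≈ 113.75)
F(y, a) = 16 (F(y, a) = -4*(-4) = 16)
B(Q, s) = 560
j(p, T) = 46*T
j(N, ((21 - 54) + 210)/F(-3, -15)) + B(264, -583) = 46*(((21 - 54) + 210)/16) + 560 = 46*((-33 + 210)*(1/16)) + 560 = 46*(177*(1/16)) + 560 = 46*(177/16) + 560 = 4071/8 + 560 = 8551/8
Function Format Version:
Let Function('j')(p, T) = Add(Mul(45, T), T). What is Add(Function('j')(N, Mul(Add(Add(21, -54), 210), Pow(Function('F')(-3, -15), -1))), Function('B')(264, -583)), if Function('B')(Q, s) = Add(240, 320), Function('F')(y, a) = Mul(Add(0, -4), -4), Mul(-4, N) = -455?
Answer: Rational(8551, 8) ≈ 1068.9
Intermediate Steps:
N = Rational(455, 4) (N = Mul(Rational(-1, 4), -455) = Rational(455, 4) ≈ 113.75)
Function('F')(y, a) = 16 (Function('F')(y, a) = Mul(-4, -4) = 16)
Function('B')(Q, s) = 560
Function('j')(p, T) = Mul(46, T)
Add(Function('j')(N, Mul(Add(Add(21, -54), 210), Pow(Function('F')(-3, -15), -1))), Function('B')(264, -583)) = Add(Mul(46, Mul(Add(Add(21, -54), 210), Pow(16, -1))), 560) = Add(Mul(46, Mul(Add(-33, 210), Rational(1, 16))), 560) = Add(Mul(46, Mul(177, Rational(1, 16))), 560) = Add(Mul(46, Rational(177, 16)), 560) = Add(Rational(4071, 8), 560) = Rational(8551, 8)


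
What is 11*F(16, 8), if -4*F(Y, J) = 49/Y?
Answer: -539/64 ≈ -8.4219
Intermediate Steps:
F(Y, J) = -49/(4*Y)
11*F(16, 8) = 11*(-49/4/16) = 11*(-49/4*1/16) = 11*(-49/64) = -539/64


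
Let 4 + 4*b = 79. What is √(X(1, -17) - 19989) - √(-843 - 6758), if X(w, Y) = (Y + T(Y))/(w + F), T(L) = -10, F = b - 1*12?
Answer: I*(-√7601 + 3*√2134753/31) ≈ 54.211*I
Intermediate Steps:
b = 75/4 (b = -1 + (¼)*79 = -1 + 79/4 = 75/4 ≈ 18.750)
F = 27/4 (F = 75/4 - 1*12 = 75/4 - 12 = 27/4 ≈ 6.7500)
X(w, Y) = (-10 + Y)/(27/4 + w) (X(w, Y) = (Y - 10)/(w + 27/4) = (-10 + Y)/(27/4 + w))
√(X(1, -17) - 19989) - √(-843 - 6758) = √(4*(-10 - 17)/(27 + 4*1) - 19989) - √(-843 - 6758) = √(4*(-27)/(27 + 4) - 19989) - √(-7601) = √(4*(-27)/31 - 19989) - I*√7601 = √(4*(1/31)*(-27) - 19989) - I*√7601 = √(-108/31 - 19989) - I*√7601 = √(-619767/31) - I*√7601 = 3*I*√2134753/31 - I*√7601 = -I*√7601 + 3*I*√2134753/31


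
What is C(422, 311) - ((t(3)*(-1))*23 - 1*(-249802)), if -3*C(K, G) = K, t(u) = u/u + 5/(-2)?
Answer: -1499863/6 ≈ -2.4998e+5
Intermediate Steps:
t(u) = -3/2 (t(u) = 1 + 5*(-½) = 1 - 5/2 = -3/2)
C(K, G) = -K/3
C(422, 311) - ((t(3)*(-1))*23 - 1*(-249802)) = -⅓*422 - (-3/2*(-1)*23 - 1*(-249802)) = -422/3 - ((3/2)*23 + 249802) = -422/3 - (69/2 + 249802) = -422/3 - 1*499673/2 = -422/3 - 499673/2 = -1499863/6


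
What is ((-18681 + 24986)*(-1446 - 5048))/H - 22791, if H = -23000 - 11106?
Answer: -368182588/17053 ≈ -21591.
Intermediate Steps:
H = -34106
((-18681 + 24986)*(-1446 - 5048))/H - 22791 = ((-18681 + 24986)*(-1446 - 5048))/(-34106) - 22791 = (6305*(-6494))*(-1/34106) - 22791 = -40944670*(-1/34106) - 22791 = 20472335/17053 - 22791 = -368182588/17053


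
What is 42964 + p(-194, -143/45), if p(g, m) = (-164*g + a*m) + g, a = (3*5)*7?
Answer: 222757/3 ≈ 74252.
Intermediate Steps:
a = 105 (a = 15*7 = 105)
p(g, m) = -163*g + 105*m (p(g, m) = (-164*g + 105*m) + g = -163*g + 105*m)
42964 + p(-194, -143/45) = 42964 + (-163*(-194) + 105*(-143/45)) = 42964 + (31622 + 105*(-143*1/45)) = 42964 + (31622 + 105*(-143/45)) = 42964 + (31622 - 1001/3) = 42964 + 93865/3 = 222757/3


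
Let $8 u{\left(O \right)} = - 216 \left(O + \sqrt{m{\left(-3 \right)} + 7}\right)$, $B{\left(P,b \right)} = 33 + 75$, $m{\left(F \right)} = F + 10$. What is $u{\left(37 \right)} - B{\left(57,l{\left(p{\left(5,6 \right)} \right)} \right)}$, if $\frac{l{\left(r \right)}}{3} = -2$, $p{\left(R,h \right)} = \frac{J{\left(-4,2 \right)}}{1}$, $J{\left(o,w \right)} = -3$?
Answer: $-1107 - 27 \sqrt{14} \approx -1208.0$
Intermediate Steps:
$p{\left(R,h \right)} = -3$ ($p{\left(R,h \right)} = - \frac{3}{1} = \left(-3\right) 1 = -3$)
$l{\left(r \right)} = -6$ ($l{\left(r \right)} = 3 \left(-2\right) = -6$)
$m{\left(F \right)} = 10 + F$
$B{\left(P,b \right)} = 108$
$u{\left(O \right)} = - 27 O - 27 \sqrt{14}$ ($u{\left(O \right)} = \frac{\left(-216\right) \left(O + \sqrt{\left(10 - 3\right) + 7}\right)}{8} = \frac{\left(-216\right) \left(O + \sqrt{7 + 7}\right)}{8} = \frac{\left(-216\right) \left(O + \sqrt{14}\right)}{8} = \frac{- 216 O - 216 \sqrt{14}}{8} = - 27 O - 27 \sqrt{14}$)
$u{\left(37 \right)} - B{\left(57,l{\left(p{\left(5,6 \right)} \right)} \right)} = \left(\left(-27\right) 37 - 27 \sqrt{14}\right) - 108 = \left(-999 - 27 \sqrt{14}\right) - 108 = -1107 - 27 \sqrt{14}$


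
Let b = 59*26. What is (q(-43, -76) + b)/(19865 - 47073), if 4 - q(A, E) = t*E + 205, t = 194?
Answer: -16077/27208 ≈ -0.59089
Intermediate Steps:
b = 1534
q(A, E) = -201 - 194*E (q(A, E) = 4 - (194*E + 205) = 4 - (205 + 194*E) = 4 + (-205 - 194*E) = -201 - 194*E)
(q(-43, -76) + b)/(19865 - 47073) = ((-201 - 194*(-76)) + 1534)/(19865 - 47073) = ((-201 + 14744) + 1534)/(-27208) = (14543 + 1534)*(-1/27208) = 16077*(-1/27208) = -16077/27208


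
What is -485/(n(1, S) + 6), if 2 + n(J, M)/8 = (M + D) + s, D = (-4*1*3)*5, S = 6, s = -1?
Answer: 97/90 ≈ 1.0778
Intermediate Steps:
D = -60 (D = -4*3*5 = -12*5 = -60)
n(J, M) = -504 + 8*M (n(J, M) = -16 + 8*((M - 60) - 1) = -16 + 8*((-60 + M) - 1) = -16 + 8*(-61 + M) = -16 + (-488 + 8*M) = -504 + 8*M)
-485/(n(1, S) + 6) = -485/((-504 + 8*6) + 6) = -485/((-504 + 48) + 6) = -485/(-456 + 6) = -485/(-450) = -1/450*(-485) = 97/90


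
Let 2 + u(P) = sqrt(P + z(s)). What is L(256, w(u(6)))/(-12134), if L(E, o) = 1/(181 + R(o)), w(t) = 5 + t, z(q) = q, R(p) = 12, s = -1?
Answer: -1/2341862 ≈ -4.2701e-7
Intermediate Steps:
u(P) = -2 + sqrt(-1 + P) (u(P) = -2 + sqrt(P - 1) = -2 + sqrt(-1 + P))
L(E, o) = 1/193 (L(E, o) = 1/(181 + 12) = 1/193)
L(256, w(u(6)))/(-12134) = (1/193)/(-12134) = (1/193)*(-1/12134) = -1/2341862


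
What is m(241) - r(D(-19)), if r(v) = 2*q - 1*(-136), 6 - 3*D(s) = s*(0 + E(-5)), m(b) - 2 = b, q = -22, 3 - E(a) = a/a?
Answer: 151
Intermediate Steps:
E(a) = 2 (E(a) = 3 - a/a = 3 - 1*1 = 3 - 1 = 2)
m(b) = 2 + b
D(s) = 2 - 2*s/3 (D(s) = 2 - s*(0 + 2)/3 = 2 - s*2/3 = 2 - 2*s/3)
r(v) = 92 (r(v) = 2*(-22) - 1*(-136) = -44 + 136 = 92)
m(241) - r(D(-19)) = (2 + 241) - 1*92 = 243 - 92 = 151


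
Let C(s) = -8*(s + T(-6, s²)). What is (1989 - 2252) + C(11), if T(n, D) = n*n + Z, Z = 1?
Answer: -647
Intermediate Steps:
T(n, D) = 1 + n² (T(n, D) = n*n + 1 = n² + 1 = 1 + n²)
C(s) = -296 - 8*s (C(s) = -8*(s + (1 + (-6)²)) = -8*(s + (1 + 36)) = -8*(s + 37) = -8*(37 + s) = -296 - 8*s)
(1989 - 2252) + C(11) = (1989 - 2252) + (-296 - 8*11) = -263 + (-296 - 88) = -263 - 384 = -647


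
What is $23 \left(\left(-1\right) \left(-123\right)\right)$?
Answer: $2829$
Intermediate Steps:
$23 \left(\left(-1\right) \left(-123\right)\right) = 23 \cdot 123 = 2829$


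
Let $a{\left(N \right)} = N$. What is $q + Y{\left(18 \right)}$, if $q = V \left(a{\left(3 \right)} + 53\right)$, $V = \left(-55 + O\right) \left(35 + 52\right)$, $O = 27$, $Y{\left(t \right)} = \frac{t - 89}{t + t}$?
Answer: $- \frac{4911047}{36} \approx -1.3642 \cdot 10^{5}$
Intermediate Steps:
$Y{\left(t \right)} = \frac{-89 + t}{2 t}$
$V = -2436$ ($V = \left(-55 + 27\right) \left(35 + 52\right) = \left(-28\right) 87 = -2436$)
$q = -136416$ ($q = - 2436 \left(3 + 53\right) = \left(-2436\right) 56 = -136416$)
$q + Y{\left(18 \right)} = -136416 + \frac{-89 + 18}{2 \cdot 18} = -136416 + \frac{1}{2} \cdot \frac{1}{18} \left(-71\right) = -136416 - \frac{71}{36} = - \frac{4911047}{36}$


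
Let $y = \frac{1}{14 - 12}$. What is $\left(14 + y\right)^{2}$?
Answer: $\frac{841}{4} \approx 210.25$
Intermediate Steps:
$y = \frac{1}{2} \approx 0.5$
$\left(14 + y\right)^{2} = \left(14 + \frac{1}{2}\right)^{2} = \left(\frac{29}{2}\right)^{2} = \frac{841}{4}$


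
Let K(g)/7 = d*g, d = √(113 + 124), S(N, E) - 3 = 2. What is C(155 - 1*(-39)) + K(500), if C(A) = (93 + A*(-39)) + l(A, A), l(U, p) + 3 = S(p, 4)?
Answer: -7471 + 3500*√237 ≈ 46411.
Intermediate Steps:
S(N, E) = 5 (S(N, E) = 3 + 2 = 5)
d = √237 ≈ 15.395
l(U, p) = 2 (l(U, p) = -3 + 5 = 2)
K(g) = 7*g*√237 (K(g) = 7*(√237*g) = 7*(g*√237) = 7*g*√237)
C(A) = 95 - 39*A (C(A) = (93 + A*(-39)) + 2 = (93 - 39*A) + 2 = 95 - 39*A)
C(155 - 1*(-39)) + K(500) = (95 - 39*(155 - 1*(-39))) + 7*500*√237 = (95 - 39*(155 + 39)) + 3500*√237 = (95 - 39*194) + 3500*√237 = (95 - 7566) + 3500*√237 = -7471 + 3500*√237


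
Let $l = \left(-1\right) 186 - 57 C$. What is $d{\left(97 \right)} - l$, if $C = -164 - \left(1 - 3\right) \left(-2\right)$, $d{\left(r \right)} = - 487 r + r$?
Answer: $-56532$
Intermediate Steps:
$d{\left(r \right)} = - 486 r$
$C = -168$ ($C = -164 - \left(-2\right) \left(-2\right) = -164 - 4 = -168$)
$l = 9390$ ($l = \left(-1\right) 186 - -9576 = -186 + 9576 = 9390$)
$d{\left(97 \right)} - l = \left(-486\right) 97 - 9390 = -47142 - 9390 = -56532$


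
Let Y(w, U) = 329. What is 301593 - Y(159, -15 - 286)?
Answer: 301264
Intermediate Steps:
301593 - Y(159, -15 - 286) = 301593 - 1*329 = 301593 - 329 = 301264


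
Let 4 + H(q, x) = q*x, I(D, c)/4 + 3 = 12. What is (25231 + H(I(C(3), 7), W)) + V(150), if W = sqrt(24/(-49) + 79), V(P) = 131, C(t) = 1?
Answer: 25358 + 36*sqrt(3847)/7 ≈ 25677.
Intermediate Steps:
I(D, c) = 36 (I(D, c) = -12 + 4*12 = -12 + 48 = 36)
W = sqrt(3847)/7 (W = sqrt(24*(-1/49) + 79) = sqrt(-24/49 + 79) = sqrt(3847/49) = sqrt(3847)/7 ≈ 8.8606)
H(q, x) = -4 + q*x
(25231 + H(I(C(3), 7), W)) + V(150) = (25231 + (-4 + 36*(sqrt(3847)/7))) + 131 = (25231 + (-4 + 36*sqrt(3847)/7)) + 131 = (25227 + 36*sqrt(3847)/7) + 131 = 25358 + 36*sqrt(3847)/7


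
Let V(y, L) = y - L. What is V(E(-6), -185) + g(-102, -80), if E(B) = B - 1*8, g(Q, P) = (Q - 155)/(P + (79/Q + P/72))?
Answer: 4363389/25057 ≈ 174.14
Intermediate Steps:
g(Q, P) = (-155 + Q)/(79/Q + 73*P/72) (g(Q, P) = (-155 + Q)/(P + (79/Q + P*(1/72))) = (-155 + Q)/(P + (79/Q + P/72)) = (-155 + Q)/(79/Q + 73*P/72))
E(B) = -8 + B (E(B) = B - 8 = -8 + B)
V(E(-6), -185) + g(-102, -80) = ((-8 - 6) - 1*(-185)) + 72*(-102)*(-155 - 102)/(5688 + 73*(-80)*(-102)) = (-14 + 185) + 72*(-102)*(-257)/(5688 + 595680) = 171 + 72*(-102)*(-257)/601368 = 171 + 72*(-102)*(1/601368)*(-257) = 171 + 78642/25057 = 4363389/25057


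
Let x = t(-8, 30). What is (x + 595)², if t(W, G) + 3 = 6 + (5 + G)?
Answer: 400689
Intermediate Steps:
t(W, G) = 8 + G (t(W, G) = -3 + (6 + (5 + G)) = -3 + (11 + G) = 8 + G)
x = 38 (x = 8 + 30 = 38)
(x + 595)² = (38 + 595)² = 633² = 400689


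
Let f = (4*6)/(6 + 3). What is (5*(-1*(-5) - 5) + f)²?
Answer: 64/9 ≈ 7.1111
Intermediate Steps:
f = 8/3 (f = 24/9 = 24*(⅑) = 8/3 ≈ 2.6667)
(5*(-1*(-5) - 5) + f)² = (5*(-1*(-5) - 5) + 8/3)² = (5*(5 - 5) + 8/3)² = (5*0 + 8/3)² = (0 + 8/3)² = (8/3)² = 64/9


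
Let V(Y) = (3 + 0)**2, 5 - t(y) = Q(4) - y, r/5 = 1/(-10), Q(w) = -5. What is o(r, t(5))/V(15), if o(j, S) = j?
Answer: -1/18 ≈ -0.055556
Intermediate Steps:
r = -1/2 (r = 5/(-10) = 5*(-1/10) = -1/2 ≈ -0.50000)
t(y) = 10 + y (t(y) = 5 - (-5 - y) = 5 + (5 + y) = 10 + y)
V(Y) = 9 (V(Y) = 3**2 = 9)
o(r, t(5))/V(15) = -1/2/9 = -1/2*1/9 = -1/18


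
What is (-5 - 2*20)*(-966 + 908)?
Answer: 2610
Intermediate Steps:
(-5 - 2*20)*(-966 + 908) = (-5 - 40)*(-58) = -45*(-58) = 2610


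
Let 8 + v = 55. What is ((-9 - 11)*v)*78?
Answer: -73320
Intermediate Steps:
v = 47 (v = -8 + 55 = 47)
((-9 - 11)*v)*78 = ((-9 - 11)*47)*78 = -20*47*78 = -940*78 = -73320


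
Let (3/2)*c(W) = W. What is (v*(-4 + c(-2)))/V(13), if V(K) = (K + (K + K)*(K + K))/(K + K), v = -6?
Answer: 64/53 ≈ 1.2075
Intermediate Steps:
c(W) = 2*W/3
V(K) = (K + 4*K²)/(2*K) (V(K) = (K + (2*K)*(2*K))/((2*K)) = (K + 4*K²)*(1/(2*K)) = (K + 4*K²)/(2*K))
(v*(-4 + c(-2)))/V(13) = (-6*(-4 + (⅔)*(-2)))/(½ + 2*13) = (-6*(-4 - 4/3))/(½ + 26) = (-6*(-16/3))/(53/2) = 32*(2/53) = 64/53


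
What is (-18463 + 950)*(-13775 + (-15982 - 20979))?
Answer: 888539568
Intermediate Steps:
(-18463 + 950)*(-13775 + (-15982 - 20979)) = -17513*(-13775 - 36961) = -17513*(-50736) = 888539568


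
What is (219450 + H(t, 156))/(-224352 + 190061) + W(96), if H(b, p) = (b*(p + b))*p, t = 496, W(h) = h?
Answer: -47376666/34291 ≈ -1381.6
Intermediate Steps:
H(b, p) = b*p*(b + p) (H(b, p) = (b*(b + p))*p = b*p*(b + p))
(219450 + H(t, 156))/(-224352 + 190061) + W(96) = (219450 + 496*156*(496 + 156))/(-224352 + 190061) + 96 = (219450 + 496*156*652)/(-34291) + 96 = (219450 + 50449152)*(-1/34291) + 96 = 50668602*(-1/34291) + 96 = -50668602/34291 + 96 = -47376666/34291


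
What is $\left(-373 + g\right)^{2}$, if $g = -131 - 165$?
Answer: $447561$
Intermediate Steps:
$g = -296$
$\left(-373 + g\right)^{2} = \left(-373 - 296\right)^{2} = \left(-669\right)^{2} = 447561$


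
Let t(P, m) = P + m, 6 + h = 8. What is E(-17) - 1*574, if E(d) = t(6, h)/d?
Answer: -9766/17 ≈ -574.47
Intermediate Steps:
h = 2 (h = -6 + 8 = 2)
E(d) = 8/d (E(d) = (6 + 2)/d = 8/d)
E(-17) - 1*574 = 8/(-17) - 1*574 = 8*(-1/17) - 574 = -8/17 - 574 = -9766/17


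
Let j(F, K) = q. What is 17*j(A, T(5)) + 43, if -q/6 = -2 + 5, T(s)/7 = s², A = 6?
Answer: -263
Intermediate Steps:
T(s) = 7*s²
q = -18 (q = -6*(-2 + 5) = -6*3 = -18)
j(F, K) = -18
17*j(A, T(5)) + 43 = 17*(-18) + 43 = -306 + 43 = -263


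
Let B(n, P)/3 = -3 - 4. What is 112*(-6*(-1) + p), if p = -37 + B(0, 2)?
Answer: -5824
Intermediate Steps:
B(n, P) = -21 (B(n, P) = 3*(-3 - 4) = 3*(-7) = -21)
p = -58 (p = -37 - 21 = -58)
112*(-6*(-1) + p) = 112*(-6*(-1) - 58) = 112*(6 - 58) = 112*(-52) = -5824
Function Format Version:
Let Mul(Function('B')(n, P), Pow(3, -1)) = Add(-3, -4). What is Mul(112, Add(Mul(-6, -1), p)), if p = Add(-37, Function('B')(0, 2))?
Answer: -5824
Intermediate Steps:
Function('B')(n, P) = -21 (Function('B')(n, P) = Mul(3, Add(-3, -4)) = Mul(3, -7) = -21)
p = -58 (p = Add(-37, -21) = -58)
Mul(112, Add(Mul(-6, -1), p)) = Mul(112, Add(Mul(-6, -1), -58)) = Mul(112, Add(6, -58)) = Mul(112, -52) = -5824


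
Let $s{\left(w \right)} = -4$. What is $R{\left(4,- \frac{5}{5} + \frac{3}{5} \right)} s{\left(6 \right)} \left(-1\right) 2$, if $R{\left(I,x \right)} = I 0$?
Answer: $0$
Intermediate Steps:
$R{\left(I,x \right)} = 0$
$R{\left(4,- \frac{5}{5} + \frac{3}{5} \right)} s{\left(6 \right)} \left(-1\right) 2 = 0 \left(-4\right) \left(-1\right) 2 = 0 \cdot 4 \cdot 2 = 0 \cdot 8 = 0$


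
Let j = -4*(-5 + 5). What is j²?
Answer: 0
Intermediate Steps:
j = 0 (j = -4*0 = 0)
j² = 0² = 0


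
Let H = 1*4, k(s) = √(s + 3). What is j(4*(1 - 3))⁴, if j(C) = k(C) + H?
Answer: (4 + I*√5)⁴ ≈ -199.0 + 393.55*I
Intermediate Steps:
k(s) = √(3 + s)
H = 4
j(C) = 4 + √(3 + C) (j(C) = √(3 + C) + 4 = 4 + √(3 + C))
j(4*(1 - 3))⁴ = (4 + √(3 + 4*(1 - 3)))⁴ = (4 + √(3 + 4*(-2)))⁴ = (4 + √(3 - 8))⁴ = (4 + √(-5))⁴ = (4 + I*√5)⁴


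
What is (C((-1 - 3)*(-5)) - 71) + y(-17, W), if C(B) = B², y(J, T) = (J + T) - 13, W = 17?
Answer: 316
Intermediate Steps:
y(J, T) = -13 + J + T
(C((-1 - 3)*(-5)) - 71) + y(-17, W) = (((-1 - 3)*(-5))² - 71) + (-13 - 17 + 17) = ((-4*(-5))² - 71) - 13 = (20² - 71) - 13 = (400 - 71) - 13 = 329 - 13 = 316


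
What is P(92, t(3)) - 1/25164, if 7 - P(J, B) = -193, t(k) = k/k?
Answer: 5032799/25164 ≈ 200.00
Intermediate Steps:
t(k) = 1
P(J, B) = 200 (P(J, B) = 7 - 1*(-193) = 7 + 193 = 200)
P(92, t(3)) - 1/25164 = 200 - 1/25164 = 5032799/25164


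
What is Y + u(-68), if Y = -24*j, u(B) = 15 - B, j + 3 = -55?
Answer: 1475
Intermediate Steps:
j = -58 (j = -3 - 55 = -58)
Y = 1392 (Y = -24*(-58) = 1392)
Y + u(-68) = 1392 + (15 - 1*(-68)) = 1392 + (15 + 68) = 1392 + 83 = 1475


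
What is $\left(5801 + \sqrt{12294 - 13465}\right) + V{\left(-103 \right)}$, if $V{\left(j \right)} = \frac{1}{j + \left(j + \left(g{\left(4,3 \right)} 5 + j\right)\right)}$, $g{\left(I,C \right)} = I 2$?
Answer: $\frac{1560468}{269} + i \sqrt{1171} \approx 5801.0 + 34.22 i$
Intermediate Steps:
$g{\left(I,C \right)} = 2 I$
$V{\left(j \right)} = \frac{1}{40 + 3 j}$ ($V{\left(j \right)} = \frac{1}{j + \left(j + \left(2 \cdot 4 \cdot 5 + j\right)\right)} = \frac{1}{j + \left(j + \left(8 \cdot 5 + j\right)\right)} = \frac{1}{j + \left(j + \left(40 + j\right)\right)} = \frac{1}{j + \left(40 + 2 j\right)} = \frac{1}{40 + 3 j}$)
$\left(5801 + \sqrt{12294 - 13465}\right) + V{\left(-103 \right)} = \left(5801 + \sqrt{12294 - 13465}\right) + \frac{1}{40 + 3 \left(-103\right)} = \left(5801 + \sqrt{-1171}\right) + \frac{1}{40 - 309} = \left(5801 + i \sqrt{1171}\right) + \frac{1}{-269} = \left(5801 + i \sqrt{1171}\right) - \frac{1}{269} = \frac{1560468}{269} + i \sqrt{1171}$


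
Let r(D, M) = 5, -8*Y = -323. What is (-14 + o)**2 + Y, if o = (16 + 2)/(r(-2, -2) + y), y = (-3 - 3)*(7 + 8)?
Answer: 14007787/57800 ≈ 242.35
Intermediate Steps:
Y = 323/8 (Y = -1/8*(-323) = 323/8 ≈ 40.375)
y = -90 (y = -6*15 = -90)
o = -18/85 (o = (16 + 2)/(5 - 90) = 18/(-85) = 18*(-1/85) = -18/85 ≈ -0.21176)
(-14 + o)**2 + Y = (-14 - 18/85)**2 + 323/8 = (-1208/85)**2 + 323/8 = 1459264/7225 + 323/8 = 14007787/57800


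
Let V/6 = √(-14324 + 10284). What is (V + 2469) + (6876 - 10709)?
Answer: -1364 + 12*I*√1010 ≈ -1364.0 + 381.37*I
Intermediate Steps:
V = 12*I*√1010 (V = 6*√(-14324 + 10284) = 6*√(-4040) = 6*(2*I*√1010) = 12*I*√1010 ≈ 381.37*I)
(V + 2469) + (6876 - 10709) = (12*I*√1010 + 2469) + (6876 - 10709) = (2469 + 12*I*√1010) - 3833 = -1364 + 12*I*√1010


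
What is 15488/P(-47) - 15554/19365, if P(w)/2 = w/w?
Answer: 149947006/19365 ≈ 7743.2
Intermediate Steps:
P(w) = 2 (P(w) = 2*(w/w) = 2*1 = 2)
15488/P(-47) - 15554/19365 = 15488/2 - 15554/19365 = 15488*(1/2) - 15554*1/19365 = 7744 - 15554/19365 = 149947006/19365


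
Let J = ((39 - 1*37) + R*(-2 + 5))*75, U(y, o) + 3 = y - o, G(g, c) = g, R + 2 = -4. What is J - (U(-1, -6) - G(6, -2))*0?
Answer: -1200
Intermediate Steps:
R = -6 (R = -2 - 4 = -6)
U(y, o) = -3 + y - o (U(y, o) = -3 + (y - o) = -3 + y - o)
J = -1200 (J = ((39 - 1*37) - 6*(-2 + 5))*75 = ((39 - 37) - 6*3)*75 = (2 - 18)*75 = -16*75 = -1200)
J - (U(-1, -6) - G(6, -2))*0 = -1200 - ((-3 - 1 - 1*(-6)) - 1*6)*0 = -1200 - ((-3 - 1 + 6) - 6)*0 = -1200 - (2 - 6)*0 = -1200 - (-4)*0 = -1200 - 1*0 = -1200 + 0 = -1200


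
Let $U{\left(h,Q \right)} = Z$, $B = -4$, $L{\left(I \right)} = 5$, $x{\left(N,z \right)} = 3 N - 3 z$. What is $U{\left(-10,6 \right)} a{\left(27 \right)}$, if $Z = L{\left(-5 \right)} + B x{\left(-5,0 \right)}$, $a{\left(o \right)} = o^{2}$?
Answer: $47385$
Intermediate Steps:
$x{\left(N,z \right)} = - 3 z + 3 N$
$Z = 65$ ($Z = 5 - 4 \left(\left(-3\right) 0 + 3 \left(-5\right)\right) = 5 - 4 \left(0 - 15\right) = 5 - -60 = 5 + 60 = 65$)
$U{\left(h,Q \right)} = 65$
$U{\left(-10,6 \right)} a{\left(27 \right)} = 65 \cdot 27^{2} = 65 \cdot 729 = 47385$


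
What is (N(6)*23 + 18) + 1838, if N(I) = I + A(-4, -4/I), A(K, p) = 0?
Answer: 1994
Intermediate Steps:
N(I) = I (N(I) = I + 0 = I)
(N(6)*23 + 18) + 1838 = (6*23 + 18) + 1838 = (138 + 18) + 1838 = 156 + 1838 = 1994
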